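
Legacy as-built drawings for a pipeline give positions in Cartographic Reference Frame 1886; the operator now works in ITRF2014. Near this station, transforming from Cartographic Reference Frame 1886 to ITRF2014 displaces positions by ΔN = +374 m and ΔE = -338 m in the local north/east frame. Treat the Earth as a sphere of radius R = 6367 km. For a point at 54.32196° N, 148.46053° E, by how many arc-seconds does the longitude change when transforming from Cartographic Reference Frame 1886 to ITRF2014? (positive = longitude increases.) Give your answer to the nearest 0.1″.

Δλ = -18.8″

At latitude 54.32196°, cos φ = 0.583230.
One radian of longitude at latitude φ spans R cos φ, so Δλ = ΔE / (R cos φ) = -338.0 / (6367000 × 0.583230) = -9.1021e-05 rad = -18.774″.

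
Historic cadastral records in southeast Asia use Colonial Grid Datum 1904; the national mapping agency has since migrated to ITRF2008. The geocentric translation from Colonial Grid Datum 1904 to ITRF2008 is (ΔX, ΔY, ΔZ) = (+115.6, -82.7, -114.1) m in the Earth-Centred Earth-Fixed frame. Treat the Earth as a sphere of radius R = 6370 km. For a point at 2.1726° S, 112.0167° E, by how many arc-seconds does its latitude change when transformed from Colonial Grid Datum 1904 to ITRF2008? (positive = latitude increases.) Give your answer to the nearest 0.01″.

Δφ = -3.84″

sin φ = -0.037910, cos φ = 0.999281, sin λ = 0.927075, cos λ = -0.374877.
North component: ΔN = −sin φ cos λ·ΔX − sin φ sin λ·ΔY + cos φ·ΔZ = −(-0.037910)(-0.374877)(115.6) − (-0.037910)(0.927075)(-82.7) + (0.999281)(-114.1) = -118.57 m.
1° of latitude spans πR/180 = 111177 m, so Δφ = -118.57 / 111177 × 3600 = -3.839″.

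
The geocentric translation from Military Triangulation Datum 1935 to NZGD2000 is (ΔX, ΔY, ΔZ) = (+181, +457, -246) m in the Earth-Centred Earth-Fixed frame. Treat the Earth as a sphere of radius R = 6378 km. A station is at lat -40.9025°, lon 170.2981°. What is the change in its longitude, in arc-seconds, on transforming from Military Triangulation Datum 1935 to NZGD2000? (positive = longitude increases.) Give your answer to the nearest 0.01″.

Δλ = -20.58″

sin φ = -0.654774, cos φ = 0.755825, sin λ = 0.168522, cos λ = -0.985698.
East component: ΔE = −sin λ·ΔX + cos λ·ΔY = −(0.168522)(181) + (-0.985698)(457) = -480.97 m.
1° of latitude spans πR/180 = 111317 m; at latitude φ, 1° of longitude spans that × cos φ = 84136.2 m, so Δλ = -480.97 / 84136.2 × 3600 = -20.579″.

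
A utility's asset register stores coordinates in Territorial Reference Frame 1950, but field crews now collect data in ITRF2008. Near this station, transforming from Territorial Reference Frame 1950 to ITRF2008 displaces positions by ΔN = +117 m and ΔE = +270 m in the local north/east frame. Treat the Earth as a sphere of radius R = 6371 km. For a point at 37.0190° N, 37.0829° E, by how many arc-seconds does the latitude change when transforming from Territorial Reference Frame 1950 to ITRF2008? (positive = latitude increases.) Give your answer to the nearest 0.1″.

Δφ = 3.8″

On a sphere of radius R, 1 rad of latitude = R, so Δφ = ΔN / R = 117.0 / 6371000 = 1.8364e-05 rad = 3.788″.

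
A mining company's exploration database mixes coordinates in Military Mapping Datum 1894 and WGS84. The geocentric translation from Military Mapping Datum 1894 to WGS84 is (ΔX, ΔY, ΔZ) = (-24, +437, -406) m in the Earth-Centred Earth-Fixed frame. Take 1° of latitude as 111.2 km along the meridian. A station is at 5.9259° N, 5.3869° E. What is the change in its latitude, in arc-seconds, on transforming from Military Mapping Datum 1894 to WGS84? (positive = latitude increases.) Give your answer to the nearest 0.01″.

sin φ = 0.103242, cos φ = 0.994656, sin λ = 0.093881, cos λ = 0.995583.
North component: ΔN = −sin φ cos λ·ΔX − sin φ sin λ·ΔY + cos φ·ΔZ = −(0.103242)(0.995583)(-24) − (0.103242)(0.093881)(437) + (0.994656)(-406) = -405.60 m.
1° of latitude spans 111200 m, so Δφ = -405.60 / 111200 × 3600 = -13.131″.

Δφ = -13.13″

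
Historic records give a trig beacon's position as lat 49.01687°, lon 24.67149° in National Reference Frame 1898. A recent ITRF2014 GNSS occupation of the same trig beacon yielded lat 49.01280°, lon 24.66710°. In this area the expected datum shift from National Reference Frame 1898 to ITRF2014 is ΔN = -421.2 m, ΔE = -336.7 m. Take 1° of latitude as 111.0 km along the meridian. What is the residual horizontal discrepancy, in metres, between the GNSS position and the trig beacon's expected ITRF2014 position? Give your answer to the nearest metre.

35 m

Observed coordinate differences: Δφ = -0.00407°, Δλ = -0.00439°.
Converting to metres (1° lat = 111000 m, cos φ = 0.655837): observed ΔN = -451.8 m, observed ΔE = -319.6 m.
Subtracting the expected shift leaves a residual of -451.8 − (-421.2) = -30.6 m north and -319.6 − (-336.7) = 17.1 m east.
Residual distance = √((-30.6)² + 17.1²) = 35.0 m.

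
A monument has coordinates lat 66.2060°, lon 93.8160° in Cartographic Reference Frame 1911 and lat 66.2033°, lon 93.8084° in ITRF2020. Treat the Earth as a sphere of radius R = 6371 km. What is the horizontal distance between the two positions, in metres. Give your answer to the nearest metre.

454 m

Δφ = 66.2033° − 66.2060° = -0.0027°; Δλ = 93.8084° − 93.8160° = -0.0076°.
1° along a meridian = πR/180 = 111195 m.
ΔN = Δφ × 111195 = -300.2 m; ΔE = Δλ × 111195 × cos(66.2060°) = -0.0076 × 111195 × 0.403449 = -340.9 m.
Distance = √(ΔE² + ΔN²) = √((-340.9)² + (-300.2)²) = 454.3 m.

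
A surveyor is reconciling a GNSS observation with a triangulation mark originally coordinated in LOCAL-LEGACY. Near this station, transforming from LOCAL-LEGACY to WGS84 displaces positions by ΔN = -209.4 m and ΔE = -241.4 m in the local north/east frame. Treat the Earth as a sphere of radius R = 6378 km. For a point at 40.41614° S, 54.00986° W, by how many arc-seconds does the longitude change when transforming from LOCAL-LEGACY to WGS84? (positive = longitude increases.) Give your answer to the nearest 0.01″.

At latitude -40.41614°, cos φ = 0.761356.
One radian of longitude at latitude φ spans R cos φ, so Δλ = ΔE / (R cos φ) = -241.4 / (6378000 × 0.761356) = -4.9712e-05 rad = -10.254″.

Δλ = -10.25″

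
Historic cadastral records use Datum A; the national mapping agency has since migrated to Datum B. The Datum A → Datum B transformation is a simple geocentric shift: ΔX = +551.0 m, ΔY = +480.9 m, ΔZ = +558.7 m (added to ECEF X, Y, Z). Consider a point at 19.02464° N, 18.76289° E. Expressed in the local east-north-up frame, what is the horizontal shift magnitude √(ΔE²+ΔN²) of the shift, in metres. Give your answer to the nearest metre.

The local east axis at (φ, λ) is (−sin λ, cos λ, 0), so ΔE = −sin(18.76289°)·551.0 + cos(18.76289°)·480.9 = 278.11 m.
The local north axis is (−sin φ cos λ, −sin φ sin λ, cos φ), giving ΔN = -170.067 − 50.423 + 528.183 = 307.69 m.
Horizontal magnitude = √(ΔE² + ΔN²) = √(278.11² + 307.69²) = 414.76 m.

415 m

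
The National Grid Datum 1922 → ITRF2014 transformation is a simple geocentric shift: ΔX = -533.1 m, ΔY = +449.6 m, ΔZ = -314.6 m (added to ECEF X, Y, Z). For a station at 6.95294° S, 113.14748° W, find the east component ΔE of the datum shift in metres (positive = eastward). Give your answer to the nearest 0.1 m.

At φ = -6.95294°, λ = -113.14748°: sin φ = -0.121054, cos φ = 0.992646, sin λ = -0.919496, cos λ = -0.393099.
ΔE = −sin λ·ΔX + cos λ·ΔY = −(-0.919496)·(-533.1) + (-0.393099)·(449.6) = -666.92 m.

ΔE = -666.9 m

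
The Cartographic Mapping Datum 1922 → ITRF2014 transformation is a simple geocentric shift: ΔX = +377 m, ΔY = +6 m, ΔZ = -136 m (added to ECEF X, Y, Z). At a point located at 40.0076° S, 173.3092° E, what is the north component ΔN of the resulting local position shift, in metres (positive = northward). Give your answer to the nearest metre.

ΔN = -344 m

The local north axis is (−sin φ cos λ, −sin φ sin λ, cos φ), giving ΔN = -240.719 + 0.449 − 104.170 = -344.44 m.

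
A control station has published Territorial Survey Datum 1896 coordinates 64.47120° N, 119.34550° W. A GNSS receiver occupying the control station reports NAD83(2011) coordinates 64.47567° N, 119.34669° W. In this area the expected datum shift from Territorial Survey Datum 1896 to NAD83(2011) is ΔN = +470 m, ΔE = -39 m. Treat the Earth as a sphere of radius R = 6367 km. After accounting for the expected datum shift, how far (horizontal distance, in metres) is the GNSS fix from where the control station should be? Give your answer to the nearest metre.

Observed coordinate differences: Δφ = +0.00447°, Δλ = -0.00119°.
Converting to metres (1° lat = 111125 m, cos φ = 0.430965): observed ΔN = 496.7 m, observed ΔE = -57.0 m.
Subtracting the expected shift leaves a residual of 496.7 − (470) = 26.7 m north and -57.0 − (-39) = -18.0 m east.
Residual distance = √(26.7² + (-18.0)²) = 32.2 m.

32 m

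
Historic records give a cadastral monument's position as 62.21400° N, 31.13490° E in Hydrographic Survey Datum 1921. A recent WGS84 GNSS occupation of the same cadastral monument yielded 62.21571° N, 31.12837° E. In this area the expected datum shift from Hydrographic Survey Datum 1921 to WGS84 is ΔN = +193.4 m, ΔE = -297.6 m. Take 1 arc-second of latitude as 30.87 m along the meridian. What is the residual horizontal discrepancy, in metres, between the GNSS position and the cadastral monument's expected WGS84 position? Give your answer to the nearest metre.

Observed coordinate differences: Δφ = +0.00171°, Δλ = -0.00653°.
Converting to metres (1° lat = 111132 m, cos φ = 0.466170): observed ΔN = 190.0 m, observed ΔE = -338.3 m.
Subtracting the expected shift leaves a residual of 190.0 − (193.4) = -3.4 m north and -338.3 − (-297.6) = -40.7 m east.
Residual distance = √((-3.4)² + (-40.7)²) = 40.8 m.

41 m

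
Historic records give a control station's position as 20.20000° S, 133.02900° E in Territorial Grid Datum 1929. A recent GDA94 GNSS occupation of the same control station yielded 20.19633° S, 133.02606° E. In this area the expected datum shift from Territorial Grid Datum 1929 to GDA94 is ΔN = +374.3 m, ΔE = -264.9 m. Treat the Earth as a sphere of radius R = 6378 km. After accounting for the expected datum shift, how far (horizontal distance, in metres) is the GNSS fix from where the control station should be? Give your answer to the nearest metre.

54 m

Observed coordinate differences: Δφ = +0.00367°, Δλ = -0.00294°.
Converting to metres (1° lat = 111317 m, cos φ = 0.938493): observed ΔN = 408.5 m, observed ΔE = -307.1 m.
Subtracting the expected shift leaves a residual of 408.5 − (374.3) = 34.2 m north and -307.1 − (-264.9) = -42.2 m east.
Residual distance = √(34.2² + (-42.2)²) = 54.4 m.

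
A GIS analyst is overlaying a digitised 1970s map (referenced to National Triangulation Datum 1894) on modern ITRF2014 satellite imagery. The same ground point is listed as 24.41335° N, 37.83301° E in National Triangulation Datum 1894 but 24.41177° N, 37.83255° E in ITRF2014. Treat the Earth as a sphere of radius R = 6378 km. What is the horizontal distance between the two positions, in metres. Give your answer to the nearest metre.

182 m

Δφ = 24.41177° − 24.41335° = -0.00158°; Δλ = 37.83255° − 37.83301° = -0.00046°.
1° along a meridian = πR/180 = 111317 m.
ΔN = Δφ × 111317 = -175.9 m; ΔE = Δλ × 111317 × cos(24.41335°) = -0.00046 × 111317 × 0.910587 = -46.6 m.
Distance = √(ΔE² + ΔN²) = √((-46.6)² + (-175.9)²) = 182.0 m.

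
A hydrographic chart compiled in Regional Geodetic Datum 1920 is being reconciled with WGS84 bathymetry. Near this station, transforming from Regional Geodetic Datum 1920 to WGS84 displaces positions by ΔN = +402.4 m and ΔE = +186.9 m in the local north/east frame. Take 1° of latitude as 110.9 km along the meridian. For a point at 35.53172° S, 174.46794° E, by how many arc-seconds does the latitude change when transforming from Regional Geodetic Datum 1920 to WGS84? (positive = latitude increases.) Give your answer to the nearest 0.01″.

1° of latitude = 110.9 km, so Δφ = 402.4 / 110900 = 0.0036285° = 13.063″.

Δφ = 13.06″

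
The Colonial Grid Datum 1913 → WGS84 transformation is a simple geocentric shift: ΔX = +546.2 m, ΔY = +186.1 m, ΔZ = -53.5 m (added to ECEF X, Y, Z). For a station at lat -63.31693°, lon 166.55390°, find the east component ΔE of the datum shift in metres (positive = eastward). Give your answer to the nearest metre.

ΔE = -308 m

At φ = -63.31693°, λ = 166.55390°: sin φ = -0.893504, cos φ = 0.449055, sin λ = 0.232531, cos λ = -0.972589.
ΔE = −sin λ·ΔX + cos λ·ΔY = −(0.232531)·(546.2) + (-0.972589)·(186.1) = -308.01 m.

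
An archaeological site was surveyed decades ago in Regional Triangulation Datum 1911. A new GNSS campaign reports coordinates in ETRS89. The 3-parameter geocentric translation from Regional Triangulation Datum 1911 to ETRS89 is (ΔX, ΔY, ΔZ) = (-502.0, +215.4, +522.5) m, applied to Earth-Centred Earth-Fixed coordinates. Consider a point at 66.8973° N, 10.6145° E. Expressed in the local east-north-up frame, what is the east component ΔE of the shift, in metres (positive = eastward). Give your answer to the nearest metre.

ΔE = 304 m

The local east axis at (φ, λ) is (−sin λ, cos λ, 0), so ΔE = −sin(10.6145°)·(-502.0) + cos(10.6145°)·215.4 = 304.18 m.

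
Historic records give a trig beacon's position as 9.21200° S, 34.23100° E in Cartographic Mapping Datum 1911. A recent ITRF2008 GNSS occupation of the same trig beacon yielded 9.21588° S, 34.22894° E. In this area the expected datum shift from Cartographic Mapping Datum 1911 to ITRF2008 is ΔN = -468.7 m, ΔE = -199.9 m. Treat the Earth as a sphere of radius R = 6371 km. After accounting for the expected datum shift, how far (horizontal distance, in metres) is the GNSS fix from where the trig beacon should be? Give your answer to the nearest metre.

Observed coordinate differences: Δφ = -0.00388°, Δλ = -0.00206°.
Converting to metres (1° lat = 111195 m, cos φ = 0.987103): observed ΔN = -431.4 m, observed ΔE = -226.1 m.
Subtracting the expected shift leaves a residual of -431.4 − (-468.7) = 37.3 m north and -226.1 − (-199.9) = -26.2 m east.
Residual distance = √(37.3² + (-26.2)²) = 45.6 m.

46 m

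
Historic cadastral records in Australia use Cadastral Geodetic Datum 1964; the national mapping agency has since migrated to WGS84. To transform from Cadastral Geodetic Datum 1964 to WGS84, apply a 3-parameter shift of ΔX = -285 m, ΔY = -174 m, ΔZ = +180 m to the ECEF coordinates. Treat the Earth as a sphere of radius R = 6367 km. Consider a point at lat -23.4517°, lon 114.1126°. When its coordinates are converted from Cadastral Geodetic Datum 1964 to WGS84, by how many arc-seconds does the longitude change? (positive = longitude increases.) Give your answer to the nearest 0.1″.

Δλ = 11.7″

sin φ = -0.397976, cos φ = 0.917396, sin λ = 0.912744, cos λ = -0.408531.
East component: ΔE = −sin λ·ΔX + cos λ·ΔY = −(0.912744)(-285) + (-0.408531)(-174) = 331.22 m.
1° of latitude spans πR/180 = 111125 m; at latitude φ, 1° of longitude spans that × cos φ = 101945.7 m, so Δλ = 331.22 / 101945.7 × 3600 = 11.696″.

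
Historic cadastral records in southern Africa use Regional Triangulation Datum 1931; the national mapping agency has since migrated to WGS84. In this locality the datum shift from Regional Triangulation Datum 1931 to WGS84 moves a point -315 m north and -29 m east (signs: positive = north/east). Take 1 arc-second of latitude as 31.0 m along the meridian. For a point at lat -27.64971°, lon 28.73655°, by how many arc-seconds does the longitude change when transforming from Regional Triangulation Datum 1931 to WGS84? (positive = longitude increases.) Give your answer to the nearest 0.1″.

At latitude -27.64971°, cos φ = 0.885801.
1″ of longitude at this latitude = 31.00 × cos φ = 27.4598 m, so Δλ = -29.0 / 27.4598 = -1.056″.

Δλ = -1.1″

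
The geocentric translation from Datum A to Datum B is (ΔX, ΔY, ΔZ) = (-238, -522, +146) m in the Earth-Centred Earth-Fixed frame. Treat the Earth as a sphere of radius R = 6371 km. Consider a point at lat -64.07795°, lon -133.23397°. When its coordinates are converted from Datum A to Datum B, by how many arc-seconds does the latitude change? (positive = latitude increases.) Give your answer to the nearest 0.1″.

sin φ = -0.899390, cos φ = 0.437148, sin λ = -0.728563, cos λ = -0.684979.
North component: ΔN = −sin φ cos λ·ΔX − sin φ sin λ·ΔY + cos φ·ΔZ = −(-0.899390)(-0.684979)(-238) − (-0.899390)(-0.728563)(-522) + (0.437148)(146) = 552.49 m.
1° of latitude spans πR/180 = 111195 m, so Δφ = 552.49 / 111195 × 3600 = 17.887″.

Δφ = 17.9″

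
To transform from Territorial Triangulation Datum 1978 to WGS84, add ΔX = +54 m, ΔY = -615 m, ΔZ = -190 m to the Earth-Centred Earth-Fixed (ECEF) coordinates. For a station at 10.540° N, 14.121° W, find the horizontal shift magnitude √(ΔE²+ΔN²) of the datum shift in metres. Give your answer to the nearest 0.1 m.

624.7 m

The local east axis at (φ, λ) is (−sin λ, cos λ, 0), so ΔE = −sin(-14.121°)·54 + cos(-14.121°)·(-615) = -583.24 m.
The local north axis is (−sin φ cos λ, −sin φ sin λ, cos φ), giving ΔN = -9.579 − 27.446 − 186.794 = -223.82 m.
Horizontal magnitude = √(ΔE² + ΔN²) = √((-583.24)² + (-223.82)²) = 624.71 m.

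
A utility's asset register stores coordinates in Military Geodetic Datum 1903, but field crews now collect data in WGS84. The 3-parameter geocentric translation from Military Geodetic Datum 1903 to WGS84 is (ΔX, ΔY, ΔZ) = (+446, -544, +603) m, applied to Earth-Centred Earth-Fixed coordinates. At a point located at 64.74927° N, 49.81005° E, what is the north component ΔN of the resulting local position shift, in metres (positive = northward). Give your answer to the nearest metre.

ΔN = 373 m

The local north axis is (−sin φ cos λ, −sin φ sin λ, cos φ), giving ΔN = -260.314 + 375.859 + 257.228 = 372.77 m.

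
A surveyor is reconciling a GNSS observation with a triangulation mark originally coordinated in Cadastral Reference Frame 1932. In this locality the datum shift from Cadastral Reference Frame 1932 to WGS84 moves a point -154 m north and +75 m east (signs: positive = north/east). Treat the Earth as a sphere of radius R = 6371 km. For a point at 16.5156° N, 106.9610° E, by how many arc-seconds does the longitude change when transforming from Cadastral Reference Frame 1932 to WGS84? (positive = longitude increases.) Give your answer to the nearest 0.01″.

Δλ = 2.53″

At latitude 16.5156°, cos φ = 0.958742.
One radian of longitude at latitude φ spans R cos φ, so Δλ = ΔE / (R cos φ) = 75.0 / (6371000 × 0.958742) = 1.2279e-05 rad = 2.533″.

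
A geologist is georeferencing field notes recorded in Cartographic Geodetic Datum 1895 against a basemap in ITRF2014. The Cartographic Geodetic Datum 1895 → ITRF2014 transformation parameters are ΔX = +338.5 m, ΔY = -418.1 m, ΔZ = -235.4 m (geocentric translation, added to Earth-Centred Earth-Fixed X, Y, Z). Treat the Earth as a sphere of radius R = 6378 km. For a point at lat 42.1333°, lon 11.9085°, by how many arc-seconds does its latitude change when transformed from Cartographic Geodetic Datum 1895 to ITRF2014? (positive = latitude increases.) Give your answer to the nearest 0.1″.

sin φ = 0.670858, cos φ = 0.741586, sin λ = 0.206349, cos λ = 0.978478.
North component: ΔN = −sin φ cos λ·ΔX − sin φ sin λ·ΔY + cos φ·ΔZ = −(0.670858)(0.978478)(338.5) − (0.670858)(0.206349)(-418.1) + (0.741586)(-235.4) = -338.89 m.
1° of latitude spans πR/180 = 111317 m, so Δφ = -338.89 / 111317 × 3600 = -10.960″.

Δφ = -11.0″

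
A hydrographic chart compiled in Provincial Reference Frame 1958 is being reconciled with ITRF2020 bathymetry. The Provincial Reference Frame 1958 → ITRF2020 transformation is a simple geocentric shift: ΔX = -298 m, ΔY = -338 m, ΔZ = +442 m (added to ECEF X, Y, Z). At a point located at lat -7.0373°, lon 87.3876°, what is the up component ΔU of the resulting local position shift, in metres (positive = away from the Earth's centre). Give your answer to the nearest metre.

The local up (radial) axis is (cos φ cos λ, cos φ sin λ, sin φ), giving ΔU = -13.480 − 335.105 − 54.152 = -402.74 m.

ΔU = -403 m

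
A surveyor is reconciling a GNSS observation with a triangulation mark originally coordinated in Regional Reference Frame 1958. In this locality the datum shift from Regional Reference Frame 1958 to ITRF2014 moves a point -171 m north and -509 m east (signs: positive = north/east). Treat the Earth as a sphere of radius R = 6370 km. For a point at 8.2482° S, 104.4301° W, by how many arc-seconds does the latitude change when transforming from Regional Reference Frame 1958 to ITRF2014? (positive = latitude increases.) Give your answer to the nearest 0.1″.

Δφ = -5.5″

On a sphere of radius R, 1 rad of latitude = R, so Δφ = ΔN / R = -171.0 / 6370000 = -2.6845e-05 rad = -5.537″.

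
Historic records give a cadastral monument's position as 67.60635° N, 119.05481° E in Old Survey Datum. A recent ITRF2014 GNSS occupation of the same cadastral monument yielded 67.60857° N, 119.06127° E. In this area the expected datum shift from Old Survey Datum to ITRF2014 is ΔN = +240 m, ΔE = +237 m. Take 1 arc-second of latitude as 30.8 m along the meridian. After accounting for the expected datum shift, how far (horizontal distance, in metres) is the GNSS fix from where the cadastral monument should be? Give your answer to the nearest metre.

Observed coordinate differences: Δφ = +0.00222°, Δλ = +0.00646°.
Converting to metres (1° lat = 110880 m, cos φ = 0.380968): observed ΔN = 246.2 m, observed ΔE = 272.9 m.
Subtracting the expected shift leaves a residual of 246.2 − (240) = 6.2 m north and 272.9 − (237) = 35.9 m east.
Residual distance = √(6.2² + 35.9²) = 36.4 m.

36 m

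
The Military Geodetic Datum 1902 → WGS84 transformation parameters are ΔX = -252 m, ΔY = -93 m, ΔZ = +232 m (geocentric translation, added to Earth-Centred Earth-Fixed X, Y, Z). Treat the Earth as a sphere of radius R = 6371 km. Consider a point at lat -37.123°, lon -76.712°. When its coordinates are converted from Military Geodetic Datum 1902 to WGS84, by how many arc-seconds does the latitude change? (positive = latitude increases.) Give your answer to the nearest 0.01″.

Δφ = 6.63″

sin φ = -0.603528, cos φ = 0.797342, sin λ = -0.973227, cos λ = 0.229846.
North component: ΔN = −sin φ cos λ·ΔX − sin φ sin λ·ΔY + cos φ·ΔZ = −(-0.603528)(0.229846)(-252) − (-0.603528)(-0.973227)(-93) + (0.797342)(232) = 204.65 m.
1° of latitude spans πR/180 = 111195 m, so Δφ = 204.65 / 111195 × 3600 = 6.626″.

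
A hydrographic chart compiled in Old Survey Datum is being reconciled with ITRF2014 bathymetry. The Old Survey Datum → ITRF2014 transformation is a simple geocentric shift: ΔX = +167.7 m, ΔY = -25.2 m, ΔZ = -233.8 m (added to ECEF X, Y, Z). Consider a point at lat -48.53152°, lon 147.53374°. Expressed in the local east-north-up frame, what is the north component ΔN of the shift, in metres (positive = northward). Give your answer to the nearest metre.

ΔN = -271 m

At φ = -48.53152°, λ = 147.53374°: sin φ = -0.749320, cos φ = 0.662208, sin λ = 0.536803, cos λ = -0.843708.
ΔN = −sin φ cos λ·ΔX − sin φ sin λ·ΔY + cos φ·ΔZ = −(-0.749320)(-0.843708)(167.7) − (-0.749320)(0.536803)(-25.2) + (0.662208)(-233.8) = -270.98 m.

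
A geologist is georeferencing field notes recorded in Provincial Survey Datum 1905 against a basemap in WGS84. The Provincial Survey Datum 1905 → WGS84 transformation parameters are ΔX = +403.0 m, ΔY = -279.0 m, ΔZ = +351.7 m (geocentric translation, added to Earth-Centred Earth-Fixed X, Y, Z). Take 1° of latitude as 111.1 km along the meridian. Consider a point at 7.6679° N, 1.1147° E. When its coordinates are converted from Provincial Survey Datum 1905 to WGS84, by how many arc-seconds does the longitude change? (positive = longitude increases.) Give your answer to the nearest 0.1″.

sin φ = 0.133431, cos φ = 0.991058, sin λ = 0.019454, cos λ = 0.999811.
East component: ΔE = −sin λ·ΔX + cos λ·ΔY = −(0.019454)(403.0) + (0.999811)(-279.0) = -286.79 m.
1° of latitude spans 111100 m; at latitude φ, 1° of longitude spans that × cos φ = 110106.6 m, so Δλ = -286.79 / 110106.6 × 3600 = -9.377″.

Δλ = -9.4″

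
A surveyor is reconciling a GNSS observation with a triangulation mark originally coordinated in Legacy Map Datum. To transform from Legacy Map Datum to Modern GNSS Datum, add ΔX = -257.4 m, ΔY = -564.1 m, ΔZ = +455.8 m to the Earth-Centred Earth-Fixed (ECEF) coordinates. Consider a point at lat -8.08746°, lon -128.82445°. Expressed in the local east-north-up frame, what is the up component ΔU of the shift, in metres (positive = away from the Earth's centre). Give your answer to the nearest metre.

ΔU = 531 m

The local up (radial) axis is (cos φ cos λ, cos φ sin λ, sin φ), giving ΔU = 159.768 + 435.103 − 64.124 = 530.75 m.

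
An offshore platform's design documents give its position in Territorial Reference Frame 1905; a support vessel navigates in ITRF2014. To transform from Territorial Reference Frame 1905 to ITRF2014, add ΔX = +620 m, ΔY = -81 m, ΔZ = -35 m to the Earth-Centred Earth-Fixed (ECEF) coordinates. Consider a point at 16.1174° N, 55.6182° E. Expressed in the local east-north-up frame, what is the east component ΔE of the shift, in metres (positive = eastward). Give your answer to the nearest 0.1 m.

At φ = 16.1174°, λ = 55.6182°: sin φ = 0.277606, cos φ = 0.960695, sin λ = 0.825293, cos λ = 0.564705.
ΔE = −sin λ·ΔX + cos λ·ΔY = −(0.825293)·(620) + (0.564705)·(-81) = -557.42 m.

ΔE = -557.4 m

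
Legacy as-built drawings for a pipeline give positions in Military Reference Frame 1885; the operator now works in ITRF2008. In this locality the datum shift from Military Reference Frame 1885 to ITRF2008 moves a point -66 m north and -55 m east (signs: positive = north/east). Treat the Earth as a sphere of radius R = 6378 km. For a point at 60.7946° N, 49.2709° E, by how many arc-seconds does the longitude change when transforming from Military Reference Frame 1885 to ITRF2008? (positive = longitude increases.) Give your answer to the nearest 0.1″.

At latitude 60.7946°, cos φ = 0.487942.
One radian of longitude at latitude φ spans R cos φ, so Δλ = ΔE / (R cos φ) = -55.0 / (6378000 × 0.487942) = -1.7673e-05 rad = -3.645″.

Δλ = -3.6″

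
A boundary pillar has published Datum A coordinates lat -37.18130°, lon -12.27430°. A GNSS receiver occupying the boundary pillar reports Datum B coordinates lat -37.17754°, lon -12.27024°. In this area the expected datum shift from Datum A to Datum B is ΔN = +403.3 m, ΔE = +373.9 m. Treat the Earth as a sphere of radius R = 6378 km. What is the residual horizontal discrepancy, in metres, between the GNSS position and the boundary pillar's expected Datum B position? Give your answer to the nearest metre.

21 m

Observed coordinate differences: Δφ = +0.00376°, Δλ = +0.00406°.
Converting to metres (1° lat = 111317 m, cos φ = 0.796727): observed ΔN = 418.6 m, observed ΔE = 360.1 m.
Subtracting the expected shift leaves a residual of 418.6 − (403.3) = 15.3 m north and 360.1 − (373.9) = -13.8 m east.
Residual distance = √(15.3² + (-13.8)²) = 20.6 m.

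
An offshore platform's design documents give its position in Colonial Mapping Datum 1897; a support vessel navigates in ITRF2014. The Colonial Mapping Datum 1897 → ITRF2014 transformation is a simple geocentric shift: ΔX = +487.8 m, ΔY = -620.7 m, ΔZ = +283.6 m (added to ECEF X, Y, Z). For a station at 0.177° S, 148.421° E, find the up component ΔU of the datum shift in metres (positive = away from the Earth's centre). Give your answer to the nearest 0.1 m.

ΔU = -741.5 m

At φ = -0.177°, λ = 148.421°: sin φ = -0.003089, cos φ = 0.999995, sin λ = 0.523674, cos λ = -0.851919.
ΔU = cos φ cos λ·ΔX + cos φ sin λ·ΔY + sin φ·ΔZ = (0.999995)(-0.851919)(487.8) + (0.999995)(0.523674)(-620.7) + (-0.003089)(283.6) = -741.48 m.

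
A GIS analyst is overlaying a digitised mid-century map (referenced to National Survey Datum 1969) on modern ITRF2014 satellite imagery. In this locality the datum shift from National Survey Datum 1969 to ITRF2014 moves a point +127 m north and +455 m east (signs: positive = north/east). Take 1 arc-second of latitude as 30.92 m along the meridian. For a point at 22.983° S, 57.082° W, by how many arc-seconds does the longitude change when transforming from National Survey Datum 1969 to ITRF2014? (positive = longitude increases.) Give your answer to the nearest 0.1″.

At latitude -22.983°, cos φ = 0.920621.
1″ of longitude at this latitude = 30.92 × cos φ = 28.4656 m, so Δλ = 455.0 / 28.4656 = 15.984″.

Δλ = 16.0″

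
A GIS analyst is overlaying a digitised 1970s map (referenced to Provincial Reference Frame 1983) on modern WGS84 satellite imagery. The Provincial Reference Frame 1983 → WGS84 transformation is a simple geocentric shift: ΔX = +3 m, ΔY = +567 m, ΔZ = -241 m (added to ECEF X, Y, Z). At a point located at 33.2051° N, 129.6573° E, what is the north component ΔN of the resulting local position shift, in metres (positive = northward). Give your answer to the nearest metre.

ΔN = -440 m

At φ = 33.2051°, λ = 129.6573°: sin φ = 0.547638, cos φ = 0.836716, sin λ = 0.769875, cos λ = -0.638194.
ΔN = −sin φ cos λ·ΔX − sin φ sin λ·ΔY + cos φ·ΔZ = −(0.547638)(-0.638194)(3) − (0.547638)(0.769875)(567) + (0.836716)(-241) = -439.65 m.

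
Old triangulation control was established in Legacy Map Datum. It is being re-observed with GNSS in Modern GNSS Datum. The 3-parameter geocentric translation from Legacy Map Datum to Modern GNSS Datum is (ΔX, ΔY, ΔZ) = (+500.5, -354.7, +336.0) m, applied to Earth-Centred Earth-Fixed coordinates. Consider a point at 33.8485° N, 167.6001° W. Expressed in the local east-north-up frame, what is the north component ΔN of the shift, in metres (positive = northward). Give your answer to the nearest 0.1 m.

At φ = 33.8485°, λ = -167.6001°: sin φ = 0.556999, cos φ = 0.830513, sin λ = -0.214734, cos λ = -0.976673.
ΔN = −sin φ cos λ·ΔX − sin φ sin λ·ΔY + cos φ·ΔZ = −(0.556999)(-0.976673)(500.5) − (0.556999)(-0.214734)(-354.7) + (0.830513)(336.0) = 508.90 m.

ΔN = 508.9 m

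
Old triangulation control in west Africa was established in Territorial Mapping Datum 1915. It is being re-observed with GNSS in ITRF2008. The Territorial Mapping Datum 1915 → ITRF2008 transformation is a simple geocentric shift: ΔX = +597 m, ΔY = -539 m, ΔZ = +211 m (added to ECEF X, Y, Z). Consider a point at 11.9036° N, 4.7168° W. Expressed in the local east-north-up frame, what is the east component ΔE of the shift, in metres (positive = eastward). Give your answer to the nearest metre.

At φ = 11.9036°, λ = -4.7168°: sin φ = 0.206266, cos φ = 0.978496, sin λ = -0.082231, cos λ = 0.996613.
ΔE = −sin λ·ΔX + cos λ·ΔY = −(-0.082231)·(597) + (0.996613)·(-539) = -488.08 m.

ΔE = -488 m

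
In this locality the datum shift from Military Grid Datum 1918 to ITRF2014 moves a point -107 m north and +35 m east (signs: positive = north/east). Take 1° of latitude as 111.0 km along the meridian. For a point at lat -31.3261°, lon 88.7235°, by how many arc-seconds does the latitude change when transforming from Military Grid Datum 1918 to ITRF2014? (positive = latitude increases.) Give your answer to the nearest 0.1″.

Δφ = -3.5″

1° of latitude = 111.0 km, so Δφ = -107.0 / 111000 = -0.0009640° = -3.470″.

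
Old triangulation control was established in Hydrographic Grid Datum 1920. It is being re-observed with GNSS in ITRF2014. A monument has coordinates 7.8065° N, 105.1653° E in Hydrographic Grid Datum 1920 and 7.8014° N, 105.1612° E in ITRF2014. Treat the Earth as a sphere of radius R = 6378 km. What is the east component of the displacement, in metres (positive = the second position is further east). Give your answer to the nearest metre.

ΔE = -452 m

Δφ = 7.8014° − 7.8065° = -0.0051°; Δλ = 105.1612° − 105.1653° = -0.0041°.
1° along a meridian = πR/180 = 111317 m.
ΔN = Δφ × 111317 = -567.7 m; ΔE = Δλ × 111317 × cos(7.8065°) = -0.0041 × 111317 × 0.990732 = -452.2 m.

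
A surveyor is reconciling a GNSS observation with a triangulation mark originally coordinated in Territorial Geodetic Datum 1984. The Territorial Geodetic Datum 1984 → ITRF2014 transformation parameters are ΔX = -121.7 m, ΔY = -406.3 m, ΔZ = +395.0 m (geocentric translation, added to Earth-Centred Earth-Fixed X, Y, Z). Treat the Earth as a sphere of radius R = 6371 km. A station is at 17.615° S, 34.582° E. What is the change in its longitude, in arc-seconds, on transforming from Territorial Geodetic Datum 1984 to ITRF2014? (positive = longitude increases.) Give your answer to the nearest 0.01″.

sin φ = -0.302619, cos φ = 0.953111, sin λ = 0.567585, cos λ = 0.823315.
East component: ΔE = −sin λ·ΔX + cos λ·ΔY = −(0.567585)(-121.7) + (0.823315)(-406.3) = -265.44 m.
1° of latitude spans πR/180 = 111195 m; at latitude φ, 1° of longitude spans that × cos φ = 105981.2 m, so Δλ = -265.44 / 105981.2 × 3600 = -9.016″.

Δλ = -9.02″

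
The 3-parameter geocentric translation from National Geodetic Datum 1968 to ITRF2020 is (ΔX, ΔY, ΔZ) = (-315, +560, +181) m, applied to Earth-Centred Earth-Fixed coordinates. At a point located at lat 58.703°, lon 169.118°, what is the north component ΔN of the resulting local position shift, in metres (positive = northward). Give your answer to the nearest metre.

The local north axis is (−sin φ cos λ, −sin φ sin λ, cos φ), giving ΔN = -264.323 − 90.337 + 94.025 = -260.64 m.

ΔN = -261 m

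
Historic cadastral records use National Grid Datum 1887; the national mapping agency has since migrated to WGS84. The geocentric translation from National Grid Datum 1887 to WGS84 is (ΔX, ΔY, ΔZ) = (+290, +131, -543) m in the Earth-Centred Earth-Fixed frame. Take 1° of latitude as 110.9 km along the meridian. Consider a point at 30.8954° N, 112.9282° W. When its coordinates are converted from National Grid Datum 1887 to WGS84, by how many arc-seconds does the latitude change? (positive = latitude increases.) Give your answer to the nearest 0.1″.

Δφ = -11.2″

sin φ = 0.513472, cos φ = 0.858106, sin λ = -0.920994, cos λ = -0.389577.
North component: ΔN = −sin φ cos λ·ΔX − sin φ sin λ·ΔY + cos φ·ΔZ = −(0.513472)(-0.389577)(290) − (0.513472)(-0.920994)(131) + (0.858106)(-543) = -345.99 m.
1° of latitude spans 110900 m, so Δφ = -345.99 / 110900 × 3600 = -11.231″.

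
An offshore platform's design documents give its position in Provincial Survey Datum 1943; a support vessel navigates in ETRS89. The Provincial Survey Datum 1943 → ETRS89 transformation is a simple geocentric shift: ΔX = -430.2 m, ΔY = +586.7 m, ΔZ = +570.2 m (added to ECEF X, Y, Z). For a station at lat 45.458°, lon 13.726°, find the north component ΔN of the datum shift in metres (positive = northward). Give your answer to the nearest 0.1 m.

ΔN = 598.6 m

At φ = 45.458°, λ = 13.726°: sin φ = 0.712736, cos φ = 0.701432, sin λ = 0.237279, cos λ = 0.971442.
ΔN = −sin φ cos λ·ΔX − sin φ sin λ·ΔY + cos φ·ΔZ = −(0.712736)(0.971442)(-430.2) − (0.712736)(0.237279)(586.7) + (0.701432)(570.2) = 598.60 m.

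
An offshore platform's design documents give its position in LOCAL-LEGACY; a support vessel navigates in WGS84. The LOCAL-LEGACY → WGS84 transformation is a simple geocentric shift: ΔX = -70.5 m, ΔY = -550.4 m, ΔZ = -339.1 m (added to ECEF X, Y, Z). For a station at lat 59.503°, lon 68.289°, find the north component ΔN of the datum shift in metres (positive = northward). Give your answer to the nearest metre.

ΔN = 291 m

At φ = 59.503°, λ = 68.289°: sin φ = 0.861656, cos φ = 0.507493, sin λ = 0.929062, cos λ = 0.369925.
ΔN = −sin φ cos λ·ΔX − sin φ sin λ·ΔY + cos φ·ΔZ = −(0.861656)(0.369925)(-70.5) − (0.861656)(0.929062)(-550.4) + (0.507493)(-339.1) = 290.99 m.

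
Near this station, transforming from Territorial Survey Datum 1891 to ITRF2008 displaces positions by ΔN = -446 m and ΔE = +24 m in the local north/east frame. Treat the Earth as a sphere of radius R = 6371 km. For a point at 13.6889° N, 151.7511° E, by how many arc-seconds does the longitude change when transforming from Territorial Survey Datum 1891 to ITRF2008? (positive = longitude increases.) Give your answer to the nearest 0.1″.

At latitude 13.6889°, cos φ = 0.971595.
One radian of longitude at latitude φ spans R cos φ, so Δλ = ΔE / (R cos φ) = 24.0 / (6371000 × 0.971595) = 3.8772e-06 rad = 0.800″.

Δλ = 0.8″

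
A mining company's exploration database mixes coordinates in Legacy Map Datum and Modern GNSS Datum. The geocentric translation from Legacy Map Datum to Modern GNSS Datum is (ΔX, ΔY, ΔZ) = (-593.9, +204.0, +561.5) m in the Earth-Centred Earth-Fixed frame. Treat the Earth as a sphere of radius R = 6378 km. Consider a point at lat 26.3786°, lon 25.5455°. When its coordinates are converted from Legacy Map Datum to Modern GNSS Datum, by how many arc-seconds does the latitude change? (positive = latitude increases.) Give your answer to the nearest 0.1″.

Δφ = 22.7″

sin φ = 0.444301, cos φ = 0.895878, sin λ = 0.431228, cos λ = 0.902243.
North component: ΔN = −sin φ cos λ·ΔX − sin φ sin λ·ΔY + cos φ·ΔZ = −(0.444301)(0.902243)(-593.9) − (0.444301)(0.431228)(204.0) + (0.895878)(561.5) = 702.03 m.
1° of latitude spans πR/180 = 111317 m, so Δφ = 702.03 / 111317 × 3600 = 22.704″.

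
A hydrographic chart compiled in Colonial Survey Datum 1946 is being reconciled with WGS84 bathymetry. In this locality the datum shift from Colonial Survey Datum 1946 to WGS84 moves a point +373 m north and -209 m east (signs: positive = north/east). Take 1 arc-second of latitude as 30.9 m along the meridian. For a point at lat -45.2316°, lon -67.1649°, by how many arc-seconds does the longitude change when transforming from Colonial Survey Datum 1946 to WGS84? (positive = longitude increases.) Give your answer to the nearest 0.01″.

At latitude -45.2316°, cos φ = 0.704243.
1″ of longitude at this latitude = 30.90 × cos φ = 21.7611 m, so Δλ = -209.0 / 21.7611 = -9.604″.

Δλ = -9.60″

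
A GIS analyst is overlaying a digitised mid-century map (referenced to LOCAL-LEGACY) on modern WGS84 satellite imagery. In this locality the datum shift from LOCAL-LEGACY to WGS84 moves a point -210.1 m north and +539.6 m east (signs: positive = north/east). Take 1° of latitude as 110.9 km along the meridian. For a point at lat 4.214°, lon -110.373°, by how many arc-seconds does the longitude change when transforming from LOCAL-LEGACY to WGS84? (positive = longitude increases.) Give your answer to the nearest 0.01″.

At latitude 4.214°, cos φ = 0.997297.
1° of longitude at this latitude = 110.9 × cos φ = 110.60 km, so Δλ = 539.6 / 110600.2 = 0.0048788° = 17.564″.

Δλ = 17.56″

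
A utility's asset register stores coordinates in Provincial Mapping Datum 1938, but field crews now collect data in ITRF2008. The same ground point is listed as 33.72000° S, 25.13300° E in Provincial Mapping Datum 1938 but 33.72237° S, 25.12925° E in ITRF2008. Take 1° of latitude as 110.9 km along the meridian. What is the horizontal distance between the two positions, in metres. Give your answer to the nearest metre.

Δφ = -33.72237° − -33.72000° = -0.00237°; Δλ = 25.12925° − 25.13300° = -0.00375°.
ΔN = Δφ × 110900 = -262.8 m; ΔE = Δλ × 110900 × cos(-33.72000°) = -0.00375 × 110900 × 0.831760 = -345.9 m.
Distance = √(ΔE² + ΔN²) = √((-345.9)² + (-262.8)²) = 434.4 m.

434 m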